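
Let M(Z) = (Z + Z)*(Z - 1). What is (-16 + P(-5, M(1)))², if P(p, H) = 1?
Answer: 225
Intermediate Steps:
M(Z) = 2*Z*(-1 + Z) (M(Z) = (2*Z)*(-1 + Z) = 2*Z*(-1 + Z))
(-16 + P(-5, M(1)))² = (-16 + 1)² = (-15)² = 225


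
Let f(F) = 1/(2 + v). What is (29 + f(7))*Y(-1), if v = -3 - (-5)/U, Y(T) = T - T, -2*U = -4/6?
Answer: 0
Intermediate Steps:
U = ⅓ (U = -(-2)/6 = -½*(-⅔) = ⅓ ≈ 0.33333)
Y(T) = 0
v = 12 (v = -3 - (-5)/⅓ = -3 - (-5)*3 = -3 - 1*(-15) = -3 + 15 = 12)
f(F) = 1/14 (f(F) = 1/(2 + 12) = 1/14)
(29 + f(7))*Y(-1) = (29 + 1/14)*0 = (407/14)*0 = 0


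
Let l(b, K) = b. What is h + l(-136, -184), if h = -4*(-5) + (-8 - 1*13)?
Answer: -137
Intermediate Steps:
h = -1 (h = 20 + (-8 - 13) = 20 - 21 = -1)
h + l(-136, -184) = -1 - 136 = -137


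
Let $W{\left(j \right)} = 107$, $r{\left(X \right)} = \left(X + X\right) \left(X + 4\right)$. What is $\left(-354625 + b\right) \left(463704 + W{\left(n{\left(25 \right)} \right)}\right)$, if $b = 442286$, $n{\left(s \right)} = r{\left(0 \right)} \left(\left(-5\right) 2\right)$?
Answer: $40658136071$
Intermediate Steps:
$r{\left(X \right)} = 2 X \left(4 + X\right)$
$n{\left(s \right)} = 0$ ($n{\left(s \right)} = 2 \cdot 0 \left(4 + 0\right) \left(\left(-5\right) 2\right) = 2 \cdot 0 \cdot 4 \left(-10\right) = 0 \left(-10\right) = 0$)
$\left(-354625 + b\right) \left(463704 + W{\left(n{\left(25 \right)} \right)}\right) = \left(-354625 + 442286\right) \left(463704 + 107\right) = 87661 \cdot 463811 = 40658136071$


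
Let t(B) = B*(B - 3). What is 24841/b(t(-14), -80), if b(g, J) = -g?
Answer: -24841/238 ≈ -104.37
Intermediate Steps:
t(B) = B*(-3 + B)
24841/b(t(-14), -80) = 24841/((-(-14)*(-3 - 14))) = 24841/((-(-14)*(-17))) = 24841/((-1*238)) = 24841/(-238) = 24841*(-1/238) = -24841/238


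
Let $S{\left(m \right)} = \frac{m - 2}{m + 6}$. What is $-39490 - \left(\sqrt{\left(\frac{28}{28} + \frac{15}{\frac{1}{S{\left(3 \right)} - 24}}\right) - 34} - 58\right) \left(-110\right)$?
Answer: $-45870 + \frac{110 i \sqrt{3522}}{3} \approx -45870.0 + 2176.0 i$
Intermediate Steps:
$S{\left(m \right)} = \frac{-2 + m}{6 + m}$
$-39490 - \left(\sqrt{\left(\frac{28}{28} + \frac{15}{\frac{1}{S{\left(3 \right)} - 24}}\right) - 34} - 58\right) \left(-110\right) = -39490 - \left(\sqrt{\left(\frac{28}{28} + \frac{15}{\frac{1}{\frac{-2 + 3}{6 + 3} - 24}}\right) - 34} - 58\right) \left(-110\right) = -39490 - \left(\sqrt{\left(28 \cdot \frac{1}{28} + \frac{15}{\frac{1}{\frac{1}{9} \cdot 1 - 24}}\right) - 34} - 58\right) \left(-110\right) = -39490 - \left(\sqrt{\left(1 + \frac{15}{\frac{1}{\frac{1}{9} \cdot 1 - 24}}\right) - 34} - 58\right) \left(-110\right) = -39490 - \left(\sqrt{\left(1 + \frac{15}{\frac{1}{\frac{1}{9} - 24}}\right) - 34} - 58\right) \left(-110\right) = -39490 - \left(\sqrt{\left(1 + \frac{15}{\frac{1}{- \frac{215}{9}}}\right) - 34} - 58\right) \left(-110\right) = -39490 - \left(\sqrt{\left(1 + \frac{15}{- \frac{9}{215}}\right) - 34} - 58\right) \left(-110\right) = -39490 - \left(\sqrt{\left(1 + 15 \left(- \frac{215}{9}\right)\right) - 34} - 58\right) \left(-110\right) = -39490 - \left(\sqrt{\left(1 - \frac{1075}{3}\right) - 34} - 58\right) \left(-110\right) = -39490 - \left(\sqrt{- \frac{1072}{3} - 34} - 58\right) \left(-110\right) = -39490 - \left(\sqrt{- \frac{1174}{3}} - 58\right) \left(-110\right) = -39490 - \left(\frac{i \sqrt{3522}}{3} - 58\right) \left(-110\right) = -39490 - \left(-58 + \frac{i \sqrt{3522}}{3}\right) \left(-110\right) = -39490 - \left(6380 - \frac{110 i \sqrt{3522}}{3}\right) = -45870 + \frac{110 i \sqrt{3522}}{3}$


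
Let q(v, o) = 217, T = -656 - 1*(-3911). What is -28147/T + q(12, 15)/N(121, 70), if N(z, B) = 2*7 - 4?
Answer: 12139/930 ≈ 13.053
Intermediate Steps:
N(z, B) = 10 (N(z, B) = 14 - 4 = 10)
T = 3255 (T = -656 + 3911 = 3255)
-28147/T + q(12, 15)/N(121, 70) = -28147/3255 + 217/10 = -28147*1/3255 + 217*(⅒) = -4021/465 + 217/10 = 12139/930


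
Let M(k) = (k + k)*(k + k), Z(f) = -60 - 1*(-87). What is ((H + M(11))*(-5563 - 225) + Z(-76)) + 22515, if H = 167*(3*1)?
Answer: -5678638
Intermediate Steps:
Z(f) = 27 (Z(f) = -60 + 87 = 27)
M(k) = 4*k² (M(k) = (2*k)*(2*k) = 4*k²)
H = 501 (H = 167*3 = 501)
((H + M(11))*(-5563 - 225) + Z(-76)) + 22515 = ((501 + 4*11²)*(-5563 - 225) + 27) + 22515 = ((501 + 4*121)*(-5788) + 27) + 22515 = ((501 + 484)*(-5788) + 27) + 22515 = (985*(-5788) + 27) + 22515 = (-5701180 + 27) + 22515 = -5701153 + 22515 = -5678638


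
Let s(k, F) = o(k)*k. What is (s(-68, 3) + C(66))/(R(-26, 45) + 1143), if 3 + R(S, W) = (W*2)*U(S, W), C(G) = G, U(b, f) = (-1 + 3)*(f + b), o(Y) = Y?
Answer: 469/456 ≈ 1.0285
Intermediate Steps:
U(b, f) = 2*b + 2*f (U(b, f) = 2*(b + f) = 2*b + 2*f)
R(S, W) = -3 + 2*W*(2*S + 2*W) (R(S, W) = -3 + (W*2)*(2*S + 2*W) = -3 + (2*W)*(2*S + 2*W) = -3 + 2*W*(2*S + 2*W))
s(k, F) = k**2 (s(k, F) = k*k = k**2)
(s(-68, 3) + C(66))/(R(-26, 45) + 1143) = ((-68)**2 + 66)/((-3 + 4*45*(-26 + 45)) + 1143) = (4624 + 66)/((-3 + 4*45*19) + 1143) = 4690/((-3 + 3420) + 1143) = 4690/(3417 + 1143) = 4690/4560 = 4690*(1/4560) = 469/456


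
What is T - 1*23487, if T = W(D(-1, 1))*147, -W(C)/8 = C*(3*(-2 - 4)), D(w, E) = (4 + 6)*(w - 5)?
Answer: -1293567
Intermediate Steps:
D(w, E) = -50 + 10*w (D(w, E) = 10*(-5 + w) = -50 + 10*w)
W(C) = 144*C (W(C) = -8*C*3*(-2 - 4) = -8*C*3*(-6) = -8*C*(-18) = -(-144)*C = 144*C)
T = -1270080 (T = (144*(-50 + 10*(-1)))*147 = (144*(-50 - 10))*147 = (144*(-60))*147 = -8640*147 = -1270080)
T - 1*23487 = -1270080 - 1*23487 = -1270080 - 23487 = -1293567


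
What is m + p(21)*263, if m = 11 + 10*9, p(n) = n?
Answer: 5624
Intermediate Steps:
m = 101 (m = 11 + 90 = 101)
m + p(21)*263 = 101 + 21*263 = 101 + 5523 = 5624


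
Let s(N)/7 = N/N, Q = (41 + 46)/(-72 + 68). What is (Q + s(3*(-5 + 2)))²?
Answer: 3481/16 ≈ 217.56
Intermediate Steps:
Q = -87/4 (Q = 87/(-4) = 87*(-¼) = -87/4 ≈ -21.750)
s(N) = 7 (s(N) = 7*(N/N) = 7*1 = 7)
(Q + s(3*(-5 + 2)))² = (-87/4 + 7)² = (-59/4)² = 3481/16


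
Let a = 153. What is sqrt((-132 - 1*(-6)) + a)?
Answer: 3*sqrt(3) ≈ 5.1962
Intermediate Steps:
sqrt((-132 - 1*(-6)) + a) = sqrt((-132 - 1*(-6)) + 153) = sqrt((-132 + 6) + 153) = sqrt(-126 + 153) = sqrt(27) = 3*sqrt(3)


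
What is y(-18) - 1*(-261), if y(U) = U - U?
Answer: 261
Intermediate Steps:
y(U) = 0
y(-18) - 1*(-261) = 0 - 1*(-261) = 0 + 261 = 261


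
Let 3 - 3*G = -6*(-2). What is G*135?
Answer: -405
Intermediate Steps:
G = -3 (G = 1 - (-2)*(-2) = 1 - ⅓*12 = 1 - 4 = -3)
G*135 = -3*135 = -405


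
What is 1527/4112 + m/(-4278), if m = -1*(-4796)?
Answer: -6594323/8795568 ≈ -0.74973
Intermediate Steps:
m = 4796
1527/4112 + m/(-4278) = 1527/4112 + 4796/(-4278) = 1527*(1/4112) + 4796*(-1/4278) = 1527/4112 - 2398/2139 = -6594323/8795568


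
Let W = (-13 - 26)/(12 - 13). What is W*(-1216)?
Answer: -47424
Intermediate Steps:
W = 39 (W = -39/(-1) = -39*(-1) = 39)
W*(-1216) = 39*(-1216) = -47424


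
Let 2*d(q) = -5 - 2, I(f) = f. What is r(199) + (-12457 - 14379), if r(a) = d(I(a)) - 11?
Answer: -53701/2 ≈ -26851.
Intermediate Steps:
d(q) = -7/2 (d(q) = (-5 - 2)/2 = (½)*(-7) = -7/2)
r(a) = -29/2 (r(a) = -7/2 - 11 = -29/2)
r(199) + (-12457 - 14379) = -29/2 + (-12457 - 14379) = -29/2 - 26836 = -53701/2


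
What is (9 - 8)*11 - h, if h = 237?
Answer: -226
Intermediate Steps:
(9 - 8)*11 - h = (9 - 8)*11 - 1*237 = 1*11 - 237 = 11 - 237 = -226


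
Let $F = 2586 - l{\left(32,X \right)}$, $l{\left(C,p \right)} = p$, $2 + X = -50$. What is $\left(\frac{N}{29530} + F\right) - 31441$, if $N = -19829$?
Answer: $- \frac{850572419}{29530} \approx -28804.0$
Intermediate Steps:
$X = -52$ ($X = -2 - 50 = -52$)
$F = 2638$ ($F = 2586 - -52 = 2586 + 52 = 2638$)
$\left(\frac{N}{29530} + F\right) - 31441 = \left(- \frac{19829}{29530} + 2638\right) - 31441 = \frac{77880311}{29530} - 31441 = - \frac{850572419}{29530}$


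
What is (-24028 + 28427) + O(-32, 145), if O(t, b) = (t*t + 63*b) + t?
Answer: 14526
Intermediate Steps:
O(t, b) = t + t² + 63*b (O(t, b) = (t² + 63*b) + t = t + t² + 63*b)
(-24028 + 28427) + O(-32, 145) = (-24028 + 28427) + (-32 + (-32)² + 63*145) = 4399 + (-32 + 1024 + 9135) = 4399 + 10127 = 14526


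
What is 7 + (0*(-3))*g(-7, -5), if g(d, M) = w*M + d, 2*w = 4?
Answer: 7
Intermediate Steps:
w = 2 (w = (1/2)*4 = 2)
g(d, M) = d + 2*M (g(d, M) = 2*M + d = d + 2*M)
7 + (0*(-3))*g(-7, -5) = 7 + (0*(-3))*(-7 + 2*(-5)) = 7 + 0*(-7 - 10) = 7 + 0*(-17) = 7 + 0 = 7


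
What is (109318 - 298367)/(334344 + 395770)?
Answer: -27007/104302 ≈ -0.25893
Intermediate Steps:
(109318 - 298367)/(334344 + 395770) = -189049/730114 = -189049*1/730114 = -27007/104302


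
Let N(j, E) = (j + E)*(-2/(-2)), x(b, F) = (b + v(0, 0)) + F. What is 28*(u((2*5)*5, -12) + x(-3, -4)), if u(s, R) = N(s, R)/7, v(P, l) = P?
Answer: -44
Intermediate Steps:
x(b, F) = F + b (x(b, F) = (b + 0) + F = b + F = F + b)
N(j, E) = E + j (N(j, E) = (E + j)*(-2*(-1/2)) = (E + j)*1 = E + j)
u(s, R) = R/7 + s/7 (u(s, R) = (R + s)/7 = (R + s)*(1/7) = R/7 + s/7)
28*(u((2*5)*5, -12) + x(-3, -4)) = 28*(((1/7)*(-12) + ((2*5)*5)/7) + (-4 - 3)) = 28*((-12/7 + (10*5)/7) - 7) = 28*((-12/7 + (1/7)*50) - 7) = 28*((-12/7 + 50/7) - 7) = 28*(38/7 - 7) = 28*(-11/7) = -44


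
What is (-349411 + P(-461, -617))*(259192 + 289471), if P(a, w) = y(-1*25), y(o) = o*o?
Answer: -191365973118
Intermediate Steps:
y(o) = o²
P(a, w) = 625 (P(a, w) = (-1*25)² = (-25)² = 625)
(-349411 + P(-461, -617))*(259192 + 289471) = (-349411 + 625)*(259192 + 289471) = -348786*548663 = -191365973118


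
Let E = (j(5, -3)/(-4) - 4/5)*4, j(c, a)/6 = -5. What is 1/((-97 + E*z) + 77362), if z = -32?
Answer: 5/382037 ≈ 1.3088e-5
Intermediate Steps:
j(c, a) = -30 (j(c, a) = 6*(-5) = -30)
E = 134/5 (E = (-30/(-4) - 4/5)*4 = (-30*(-¼) - 4*⅕)*4 = (15/2 - ⅘)*4 = (67/10)*4 = 134/5 ≈ 26.800)
1/((-97 + E*z) + 77362) = 1/((-97 + (134/5)*(-32)) + 77362) = 1/((-97 - 4288/5) + 77362) = 1/(-4773/5 + 77362) = 1/(382037/5) = 5/382037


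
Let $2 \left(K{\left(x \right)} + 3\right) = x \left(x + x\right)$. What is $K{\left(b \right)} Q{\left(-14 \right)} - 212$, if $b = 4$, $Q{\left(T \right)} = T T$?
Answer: $2336$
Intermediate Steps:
$Q{\left(T \right)} = T^{2}$
$K{\left(x \right)} = -3 + x^{2}$ ($K{\left(x \right)} = -3 + \frac{x \left(x + x\right)}{2} = -3 + \frac{x 2 x}{2} = -3 + \frac{2 x^{2}}{2} = -3 + x^{2}$)
$K{\left(b \right)} Q{\left(-14 \right)} - 212 = \left(-3 + 4^{2}\right) \left(-14\right)^{2} - 212 = \left(-3 + 16\right) 196 - 212 = 13 \cdot 196 - 212 = 2548 - 212 = 2336$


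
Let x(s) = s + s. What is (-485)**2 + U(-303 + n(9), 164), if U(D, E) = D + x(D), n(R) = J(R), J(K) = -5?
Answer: 234301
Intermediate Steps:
n(R) = -5
x(s) = 2*s
U(D, E) = 3*D (U(D, E) = D + 2*D = 3*D)
(-485)**2 + U(-303 + n(9), 164) = (-485)**2 + 3*(-303 - 5) = 235225 + 3*(-308) = 235225 - 924 = 234301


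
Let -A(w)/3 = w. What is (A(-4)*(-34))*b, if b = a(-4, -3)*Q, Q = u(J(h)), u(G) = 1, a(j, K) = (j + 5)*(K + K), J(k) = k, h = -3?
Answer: 2448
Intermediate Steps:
a(j, K) = 2*K*(5 + j) (a(j, K) = (5 + j)*(2*K) = 2*K*(5 + j))
A(w) = -3*w
Q = 1
b = -6 (b = (2*(-3)*(5 - 4))*1 = (2*(-3)*1)*1 = -6*1 = -6)
(A(-4)*(-34))*b = (-3*(-4)*(-34))*(-6) = (12*(-34))*(-6) = -408*(-6) = 2448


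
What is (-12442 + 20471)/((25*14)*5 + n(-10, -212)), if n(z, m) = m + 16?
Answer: 31/6 ≈ 5.1667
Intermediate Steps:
n(z, m) = 16 + m
(-12442 + 20471)/((25*14)*5 + n(-10, -212)) = (-12442 + 20471)/((25*14)*5 + (16 - 212)) = 8029/(350*5 - 196) = 8029/(1750 - 196) = 8029/1554 = 8029*(1/1554) = 31/6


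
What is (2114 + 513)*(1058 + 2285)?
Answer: 8782061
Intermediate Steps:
(2114 + 513)*(1058 + 2285) = 2627*3343 = 8782061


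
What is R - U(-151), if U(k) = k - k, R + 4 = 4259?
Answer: 4255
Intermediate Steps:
R = 4255 (R = -4 + 4259 = 4255)
U(k) = 0
R - U(-151) = 4255 - 1*0 = 4255 + 0 = 4255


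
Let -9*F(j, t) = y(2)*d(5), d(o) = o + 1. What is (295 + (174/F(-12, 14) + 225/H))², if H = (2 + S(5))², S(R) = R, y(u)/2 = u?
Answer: 2109656761/38416 ≈ 54916.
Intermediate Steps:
y(u) = 2*u
d(o) = 1 + o
H = 49 (H = (2 + 5)² = 7² = 49)
F(j, t) = -8/3 (F(j, t) = -2*2*(1 + 5)/9 = -4*6/9 = -⅑*24 = -8/3)
(295 + (174/F(-12, 14) + 225/H))² = (295 + (174/(-8/3) + 225/49))² = (295 + (174*(-3/8) + 225*(1/49)))² = (295 + (-261/4 + 225/49))² = (295 - 11889/196)² = (45931/196)² = 2109656761/38416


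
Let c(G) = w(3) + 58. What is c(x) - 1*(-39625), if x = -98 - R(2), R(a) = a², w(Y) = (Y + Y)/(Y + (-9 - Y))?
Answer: 119047/3 ≈ 39682.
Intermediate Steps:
w(Y) = -2*Y/9 (w(Y) = (2*Y)/(-9) = (2*Y)*(-⅑) = -2*Y/9)
x = -102 (x = -98 - 1*2² = -98 - 1*4 = -98 - 4 = -102)
c(G) = 172/3 (c(G) = -2/9*3 + 58 = -⅔ + 58 = 172/3)
c(x) - 1*(-39625) = 172/3 - 1*(-39625) = 172/3 + 39625 = 119047/3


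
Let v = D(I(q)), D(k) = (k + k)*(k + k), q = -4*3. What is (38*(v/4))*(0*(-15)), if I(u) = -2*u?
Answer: 0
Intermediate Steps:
q = -12
D(k) = 4*k² (D(k) = (2*k)*(2*k) = 4*k²)
v = 2304 (v = 4*(-2*(-12))² = 4*24² = 4*576 = 2304)
(38*(v/4))*(0*(-15)) = (38*(2304/4))*(0*(-15)) = (38*(2304*(¼)))*0 = (38*576)*0 = 21888*0 = 0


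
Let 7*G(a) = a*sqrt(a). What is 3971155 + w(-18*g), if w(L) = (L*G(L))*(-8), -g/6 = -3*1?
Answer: 3971155 - 15116544*I/7 ≈ 3.9712e+6 - 2.1595e+6*I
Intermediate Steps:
g = 18 (g = -(-18) = -6*(-3) = 18)
G(a) = a**(3/2)/7 (G(a) = (a*sqrt(a))/7 = a**(3/2)/7)
w(L) = -8*L**(5/2)/7 (w(L) = (L*(L**(3/2)/7))*(-8) = (L**(5/2)/7)*(-8) = -8*L**(5/2)/7)
3971155 + w(-18*g) = 3971155 - 8*1889568*I/7 = 3971155 - 15116544*I/7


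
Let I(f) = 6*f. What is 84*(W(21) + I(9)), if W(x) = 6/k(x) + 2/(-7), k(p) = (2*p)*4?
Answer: 4515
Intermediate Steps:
k(p) = 8*p
W(x) = -2/7 + 3/(4*x) (W(x) = 6/((8*x)) + 2/(-7) = 6*(1/(8*x)) + 2*(-1/7) = 3/(4*x) - 2/7 = -2/7 + 3/(4*x))
84*(W(21) + I(9)) = 84*((1/28)*(21 - 8*21)/21 + 6*9) = 84*((1/28)*(1/21)*(21 - 168) + 54) = 84*((1/28)*(1/21)*(-147) + 54) = 84*(-1/4 + 54) = 84*(215/4) = 4515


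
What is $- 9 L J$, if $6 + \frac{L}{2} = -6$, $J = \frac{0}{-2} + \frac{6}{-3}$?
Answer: $-432$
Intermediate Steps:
$J = -2$ ($J = 0 \left(- \frac{1}{2}\right) + 6 \left(- \frac{1}{3}\right) = 0 - 2 = -2$)
$L = -24$ ($L = -12 + 2 \left(-6\right) = -12 - 12 = -24$)
$- 9 L J = \left(-9\right) \left(-24\right) \left(-2\right) = 216 \left(-2\right) = -432$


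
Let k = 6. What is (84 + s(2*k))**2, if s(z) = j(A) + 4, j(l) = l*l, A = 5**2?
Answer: 508369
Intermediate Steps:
A = 25
j(l) = l**2
s(z) = 629 (s(z) = 25**2 + 4 = 625 + 4 = 629)
(84 + s(2*k))**2 = (84 + 629)**2 = 713**2 = 508369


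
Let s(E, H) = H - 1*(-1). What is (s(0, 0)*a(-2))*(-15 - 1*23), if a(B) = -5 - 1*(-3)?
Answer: 76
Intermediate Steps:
a(B) = -2 (a(B) = -5 + 3 = -2)
s(E, H) = 1 + H (s(E, H) = H + 1 = 1 + H)
(s(0, 0)*a(-2))*(-15 - 1*23) = ((1 + 0)*(-2))*(-15 - 1*23) = (1*(-2))*(-15 - 23) = -2*(-38) = 76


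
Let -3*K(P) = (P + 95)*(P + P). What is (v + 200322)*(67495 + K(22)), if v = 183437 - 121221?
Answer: 17269487102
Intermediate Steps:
v = 62216
K(P) = -2*P*(95 + P)/3 (K(P) = -(P + 95)*(P + P)/3 = -(95 + P)*2*P/3 = -2*P*(95 + P)/3)
(v + 200322)*(67495 + K(22)) = (62216 + 200322)*(67495 - ⅔*22*(95 + 22)) = 262538*(67495 - ⅔*22*117) = 262538*(67495 - 1716) = 262538*65779 = 17269487102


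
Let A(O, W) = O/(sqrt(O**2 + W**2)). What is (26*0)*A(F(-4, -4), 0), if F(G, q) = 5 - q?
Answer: 0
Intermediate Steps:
A(O, W) = O/sqrt(O**2 + W**2)
(26*0)*A(F(-4, -4), 0) = (26*0)*((5 - 1*(-4))/sqrt((5 - 1*(-4))**2 + 0**2)) = 0*((5 + 4)/sqrt((5 + 4)**2 + 0)) = 0*(9/sqrt(9**2 + 0)) = 0*(9/sqrt(81 + 0)) = 0*(9/sqrt(81)) = 0*(9*(1/9)) = 0*1 = 0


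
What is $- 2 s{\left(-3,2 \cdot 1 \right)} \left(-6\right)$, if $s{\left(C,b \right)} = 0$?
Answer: $0$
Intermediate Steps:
$- 2 s{\left(-3,2 \cdot 1 \right)} \left(-6\right) = \left(-2\right) 0 \left(-6\right) = 0 \left(-6\right) = 0$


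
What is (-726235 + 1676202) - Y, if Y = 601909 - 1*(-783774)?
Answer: -435716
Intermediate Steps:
Y = 1385683 (Y = 601909 + 783774 = 1385683)
(-726235 + 1676202) - Y = (-726235 + 1676202) - 1*1385683 = 949967 - 1385683 = -435716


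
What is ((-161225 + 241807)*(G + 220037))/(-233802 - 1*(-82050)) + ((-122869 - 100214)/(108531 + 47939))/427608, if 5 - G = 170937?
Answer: -3677123068718540903/141019389878160 ≈ -26075.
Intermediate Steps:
G = -170932 (G = 5 - 1*170937 = 5 - 170937 = -170932)
((-161225 + 241807)*(G + 220037))/(-233802 - 1*(-82050)) + ((-122869 - 100214)/(108531 + 47939))/427608 = ((-161225 + 241807)*(-170932 + 220037))/(-233802 - 1*(-82050)) + ((-122869 - 100214)/(108531 + 47939))/427608 = (80582*49105)/(-233802 + 82050) - 223083/156470*(1/427608) = 3956979110/(-151752) - 223083*1/156470*(1/427608) = 3956979110*(-1/151752) - 223083/156470*1/427608 = -1978489555/75876 - 24787/7434202640 = -3677123068718540903/141019389878160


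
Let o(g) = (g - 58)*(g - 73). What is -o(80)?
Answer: -154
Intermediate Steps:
o(g) = (-73 + g)*(-58 + g) (o(g) = (-58 + g)*(-73 + g) = (-73 + g)*(-58 + g))
-o(80) = -(4234 + 80² - 131*80) = -(4234 + 6400 - 10480) = -1*154 = -154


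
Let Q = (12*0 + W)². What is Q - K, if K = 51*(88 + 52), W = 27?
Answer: -6411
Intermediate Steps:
K = 7140 (K = 51*140 = 7140)
Q = 729 (Q = (12*0 + 27)² = (0 + 27)² = 27² = 729)
Q - K = 729 - 1*7140 = 729 - 7140 = -6411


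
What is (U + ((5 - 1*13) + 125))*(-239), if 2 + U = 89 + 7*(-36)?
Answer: 11472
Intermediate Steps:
U = -165 (U = -2 + (89 + 7*(-36)) = -2 + (89 - 252) = -2 - 163 = -165)
(U + ((5 - 1*13) + 125))*(-239) = (-165 + ((5 - 1*13) + 125))*(-239) = (-165 + ((5 - 13) + 125))*(-239) = (-165 + (-8 + 125))*(-239) = (-165 + 117)*(-239) = -48*(-239) = 11472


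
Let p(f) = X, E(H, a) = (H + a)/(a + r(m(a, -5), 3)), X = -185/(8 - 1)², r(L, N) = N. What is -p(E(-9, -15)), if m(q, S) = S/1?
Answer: 185/49 ≈ 3.7755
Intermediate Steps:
m(q, S) = S (m(q, S) = S*1 = S)
X = -185/49 (X = -185/(7²) = -185/49 ≈ -3.7755)
E(H, a) = (H + a)/(3 + a) (E(H, a) = (H + a)/(a + 3) = (H + a)/(3 + a))
p(f) = -185/49
-p(E(-9, -15)) = -1*(-185/49) = 185/49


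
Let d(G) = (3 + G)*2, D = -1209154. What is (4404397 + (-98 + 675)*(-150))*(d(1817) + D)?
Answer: -5205225008358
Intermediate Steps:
d(G) = 6 + 2*G
(4404397 + (-98 + 675)*(-150))*(d(1817) + D) = (4404397 + (-98 + 675)*(-150))*((6 + 2*1817) - 1209154) = (4404397 + 577*(-150))*((6 + 3634) - 1209154) = (4404397 - 86550)*(3640 - 1209154) = 4317847*(-1205514) = -5205225008358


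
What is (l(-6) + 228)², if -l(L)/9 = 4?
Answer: 36864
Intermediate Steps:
l(L) = -36 (l(L) = -9*4 = -36)
(l(-6) + 228)² = (-36 + 228)² = 192² = 36864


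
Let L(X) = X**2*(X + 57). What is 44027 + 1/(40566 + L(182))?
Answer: 350331732455/7957202 ≈ 44027.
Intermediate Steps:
L(X) = X**2*(57 + X)
44027 + 1/(40566 + L(182)) = 44027 + 1/(40566 + 182**2*(57 + 182)) = 44027 + 1/(40566 + 33124*239) = 44027 + 1/(40566 + 7916636) = 44027 + 1/7957202 = 350331732455/7957202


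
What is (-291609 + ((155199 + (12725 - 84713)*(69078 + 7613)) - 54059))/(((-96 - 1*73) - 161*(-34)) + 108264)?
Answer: -5521022177/113569 ≈ -48614.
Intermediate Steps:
(-291609 + ((155199 + (12725 - 84713)*(69078 + 7613)) - 54059))/(((-96 - 1*73) - 161*(-34)) + 108264) = (-291609 + ((155199 - 71988*76691) - 54059))/(((-96 - 73) + 5474) + 108264) = (-291609 + ((155199 - 5520831708) - 54059))/((-169 + 5474) + 108264) = (-291609 + (-5520676509 - 54059))/(5305 + 108264) = (-291609 - 5520730568)/113569 = -5521022177*1/113569 = -5521022177/113569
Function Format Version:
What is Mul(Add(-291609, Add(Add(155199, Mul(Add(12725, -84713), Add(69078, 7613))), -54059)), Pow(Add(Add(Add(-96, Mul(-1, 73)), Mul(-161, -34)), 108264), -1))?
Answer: Rational(-5521022177, 113569) ≈ -48614.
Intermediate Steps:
Mul(Add(-291609, Add(Add(155199, Mul(Add(12725, -84713), Add(69078, 7613))), -54059)), Pow(Add(Add(Add(-96, Mul(-1, 73)), Mul(-161, -34)), 108264), -1)) = Mul(Add(-291609, Add(Add(155199, Mul(-71988, 76691)), -54059)), Pow(Add(Add(Add(-96, -73), 5474), 108264), -1)) = Mul(Add(-291609, Add(Add(155199, -5520831708), -54059)), Pow(Add(Add(-169, 5474), 108264), -1)) = Mul(Add(-291609, Add(-5520676509, -54059)), Pow(Add(5305, 108264), -1)) = Mul(Add(-291609, -5520730568), Pow(113569, -1)) = Mul(-5521022177, Rational(1, 113569)) = Rational(-5521022177, 113569)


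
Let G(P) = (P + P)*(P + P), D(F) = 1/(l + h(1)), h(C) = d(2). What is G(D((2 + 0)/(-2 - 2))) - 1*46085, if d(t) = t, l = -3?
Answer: -46081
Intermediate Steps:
h(C) = 2
D(F) = -1 (D(F) = 1/(-3 + 2) = 1/(-1) = -1)
G(P) = 4*P² (G(P) = (2*P)*(2*P) = 4*P²)
G(D((2 + 0)/(-2 - 2))) - 1*46085 = 4*(-1)² - 1*46085 = 4*1 - 46085 = 4 - 46085 = -46081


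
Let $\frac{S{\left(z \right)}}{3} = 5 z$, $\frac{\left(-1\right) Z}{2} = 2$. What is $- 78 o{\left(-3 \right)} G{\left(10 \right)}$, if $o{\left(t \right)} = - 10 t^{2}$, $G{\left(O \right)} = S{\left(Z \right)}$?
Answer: $-421200$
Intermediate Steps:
$Z = -4$ ($Z = \left(-2\right) 2 = -4$)
$S{\left(z \right)} = 15 z$ ($S{\left(z \right)} = 3 \cdot 5 z = 15 z$)
$G{\left(O \right)} = -60$ ($G{\left(O \right)} = 15 \left(-4\right) = -60$)
$- 78 o{\left(-3 \right)} G{\left(10 \right)} = - 78 \left(- 10 \left(-3\right)^{2}\right) \left(-60\right) = - 78 \left(\left(-10\right) 9\right) \left(-60\right) = \left(-78\right) \left(-90\right) \left(-60\right) = 7020 \left(-60\right) = -421200$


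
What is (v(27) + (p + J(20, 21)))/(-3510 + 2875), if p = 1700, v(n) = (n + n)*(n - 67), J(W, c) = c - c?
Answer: 92/127 ≈ 0.72441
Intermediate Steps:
J(W, c) = 0
v(n) = 2*n*(-67 + n) (v(n) = (2*n)*(-67 + n) = 2*n*(-67 + n))
(v(27) + (p + J(20, 21)))/(-3510 + 2875) = (2*27*(-67 + 27) + (1700 + 0))/(-3510 + 2875) = (2*27*(-40) + 1700)/(-635) = (-2160 + 1700)*(-1/635) = -460*(-1/635) = 92/127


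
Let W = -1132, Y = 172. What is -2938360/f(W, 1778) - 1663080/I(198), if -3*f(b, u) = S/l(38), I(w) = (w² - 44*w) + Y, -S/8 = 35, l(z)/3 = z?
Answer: -96297829869/26831 ≈ -3.5891e+6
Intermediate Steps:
l(z) = 3*z
S = -280 (S = -8*35 = -280)
I(w) = 172 + w² - 44*w (I(w) = (w² - 44*w) + 172 = 172 + w² - 44*w)
f(b, u) = 140/171 (f(b, u) = -(-280)/(3*(3*38)) = -(-280)/(3*114) = -⅓*(-140/57) = 140/171)
-2938360/f(W, 1778) - 1663080/I(198) = -2938360/140/171 - 1663080/(172 + 198² - 44*198) = -2938360*171/140 - 1663080/(172 + 39204 - 8712) = -25122978/7 - 1663080/30664 = -25122978/7 - 1663080*1/30664 = -25122978/7 - 207885/3833 = -96297829869/26831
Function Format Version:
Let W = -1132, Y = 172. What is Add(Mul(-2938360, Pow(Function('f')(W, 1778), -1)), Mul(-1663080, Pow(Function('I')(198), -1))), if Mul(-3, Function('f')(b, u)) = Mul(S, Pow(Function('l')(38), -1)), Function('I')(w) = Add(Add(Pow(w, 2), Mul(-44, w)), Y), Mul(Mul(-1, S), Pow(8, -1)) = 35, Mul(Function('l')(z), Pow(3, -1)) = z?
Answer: Rational(-96297829869, 26831) ≈ -3.5891e+6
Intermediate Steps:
Function('l')(z) = Mul(3, z)
S = -280 (S = Mul(-8, 35) = -280)
Function('I')(w) = Add(172, Pow(w, 2), Mul(-44, w)) (Function('I')(w) = Add(Add(Pow(w, 2), Mul(-44, w)), 172) = Add(172, Pow(w, 2), Mul(-44, w)))
Function('f')(b, u) = Rational(140, 171) (Function('f')(b, u) = Mul(Rational(-1, 3), Mul(-280, Pow(Mul(3, 38), -1))) = Mul(Rational(-1, 3), Mul(-280, Pow(114, -1))) = Mul(Rational(-1, 3), Mul(-280, Rational(1, 114))) = Mul(Rational(-1, 3), Rational(-140, 57)) = Rational(140, 171))
Add(Mul(-2938360, Pow(Function('f')(W, 1778), -1)), Mul(-1663080, Pow(Function('I')(198), -1))) = Add(Mul(-2938360, Pow(Rational(140, 171), -1)), Mul(-1663080, Pow(Add(172, Pow(198, 2), Mul(-44, 198)), -1))) = Add(Mul(-2938360, Rational(171, 140)), Mul(-1663080, Pow(Add(172, 39204, -8712), -1))) = Add(Rational(-25122978, 7), Mul(-1663080, Pow(30664, -1))) = Add(Rational(-25122978, 7), Mul(-1663080, Rational(1, 30664))) = Add(Rational(-25122978, 7), Rational(-207885, 3833)) = Rational(-96297829869, 26831)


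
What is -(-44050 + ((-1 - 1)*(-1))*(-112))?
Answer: 44274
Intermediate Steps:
-(-44050 + ((-1 - 1)*(-1))*(-112)) = -(-44050 - 2*(-1)*(-112)) = -(-44050 + 2*(-112)) = -(-44050 - 224) = -1*(-44274) = 44274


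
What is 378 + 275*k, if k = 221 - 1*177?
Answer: 12478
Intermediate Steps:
k = 44 (k = 221 - 177 = 44)
378 + 275*k = 378 + 275*44 = 378 + 12100 = 12478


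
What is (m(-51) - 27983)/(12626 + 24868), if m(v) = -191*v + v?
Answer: -18293/37494 ≈ -0.48789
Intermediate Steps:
m(v) = -190*v
(m(-51) - 27983)/(12626 + 24868) = (-190*(-51) - 27983)/(12626 + 24868) = (9690 - 27983)/37494 = -18293*1/37494 = -18293/37494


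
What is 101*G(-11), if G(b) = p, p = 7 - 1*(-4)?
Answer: 1111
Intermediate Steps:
p = 11 (p = 7 + 4 = 11)
G(b) = 11
101*G(-11) = 101*11 = 1111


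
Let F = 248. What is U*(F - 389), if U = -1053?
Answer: 148473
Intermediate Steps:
U*(F - 389) = -1053*(248 - 389) = -1053*(-141) = 148473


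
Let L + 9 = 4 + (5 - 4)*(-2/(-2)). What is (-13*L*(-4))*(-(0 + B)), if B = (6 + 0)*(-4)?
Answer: -4992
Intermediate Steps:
B = -24 (B = 6*(-4) = -24)
L = -4 (L = -9 + (4 + (5 - 4)*(-2/(-2))) = -9 + (4 + 1*(-2*(-½))) = -9 + (4 + 1*1) = -9 + (4 + 1) = -9 + 5 = -4)
(-13*L*(-4))*(-(0 + B)) = (-(-52)*(-4))*(-(0 - 24)) = (-13*16)*(-1*(-24)) = -208*24 = -4992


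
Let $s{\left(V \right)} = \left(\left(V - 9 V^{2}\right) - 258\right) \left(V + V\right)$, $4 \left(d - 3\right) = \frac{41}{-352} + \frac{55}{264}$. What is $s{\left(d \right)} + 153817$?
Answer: $\frac{1906469325324445}{12560891904} \approx 1.5178 \cdot 10^{5}$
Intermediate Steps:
$d = \frac{12769}{4224}$ ($d = 3 + \frac{\frac{41}{-352} + \frac{55}{264}}{4} = 3 + \frac{41 \left(- \frac{1}{352}\right) + 55 \cdot \frac{1}{264}}{4} = 3 + \frac{- \frac{41}{352} + \frac{5}{24}}{4} = 3 + \frac{1}{4} \cdot \frac{97}{1056} = 3 + \frac{97}{4224} = \frac{12769}{4224} \approx 3.023$)
$s{\left(V \right)} = 2 V \left(-258 + V - 9 V^{2}\right)$ ($s{\left(V \right)} = \left(-258 + V - 9 V^{2}\right) 2 V = 2 V \left(-258 + V - 9 V^{2}\right)$)
$s{\left(d \right)} + 153817 = 2 \cdot \frac{12769}{4224} \left(-258 + \frac{12769}{4224} - 9 \left(\frac{12769}{4224}\right)^{2}\right) + 153817 = 2 \cdot \frac{12769}{4224} \left(-258 + \frac{12769}{4224} - \frac{163047361}{1982464}\right) + 153817 = 2 \cdot \frac{12769}{4224} \left(- \frac{2005590467}{5947392}\right) + 153817 = - \frac{25609384673123}{12560891904} + 153817 = \frac{1906469325324445}{12560891904}$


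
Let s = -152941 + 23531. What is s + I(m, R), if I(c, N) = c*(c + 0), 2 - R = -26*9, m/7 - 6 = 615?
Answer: 18766999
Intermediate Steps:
m = 4347 (m = 42 + 7*615 = 42 + 4305 = 4347)
R = 236 (R = 2 - (-26)*9 = 2 - 1*(-234) = 2 + 234 = 236)
I(c, N) = c**2 (I(c, N) = c*c = c**2)
s = -129410
s + I(m, R) = -129410 + 4347**2 = -129410 + 18896409 = 18766999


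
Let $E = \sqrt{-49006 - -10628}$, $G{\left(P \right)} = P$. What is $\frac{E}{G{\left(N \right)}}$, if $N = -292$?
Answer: $- \frac{i \sqrt{38378}}{292} \approx - 0.6709 i$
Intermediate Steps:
$E = i \sqrt{38378}$ ($E = \sqrt{-49006 + \left(10670 - 42\right)} = \sqrt{-49006 + 10628} = \sqrt{-38378} = i \sqrt{38378} \approx 195.9 i$)
$\frac{E}{G{\left(N \right)}} = \frac{i \sqrt{38378}}{-292} = i \sqrt{38378} \left(- \frac{1}{292}\right) = - \frac{i \sqrt{38378}}{292}$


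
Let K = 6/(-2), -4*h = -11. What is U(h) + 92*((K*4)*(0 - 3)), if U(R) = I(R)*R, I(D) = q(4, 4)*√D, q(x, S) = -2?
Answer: 3312 - 11*√11/4 ≈ 3302.9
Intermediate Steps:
h = 11/4 (h = -¼*(-11) = 11/4 ≈ 2.7500)
I(D) = -2*√D
K = -3 (K = 6*(-½) = -3)
U(R) = -2*R^(3/2) (U(R) = (-2*√R)*R = -2*R^(3/2))
U(h) + 92*((K*4)*(0 - 3)) = -11*√11/4 + 92*((-3*4)*(0 - 3)) = -11*√11/4 + 92*(-12*(-3)) = -11*√11/4 + 92*36 = -11*√11/4 + 3312 = 3312 - 11*√11/4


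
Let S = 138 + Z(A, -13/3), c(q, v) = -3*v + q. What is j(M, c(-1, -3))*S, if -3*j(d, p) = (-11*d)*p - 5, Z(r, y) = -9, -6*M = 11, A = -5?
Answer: -20167/3 ≈ -6722.3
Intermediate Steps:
M = -11/6 (M = -1/6*11 = -11/6 ≈ -1.8333)
c(q, v) = q - 3*v
S = 129 (S = 138 - 9 = 129)
j(d, p) = 5/3 + 11*d*p/3 (j(d, p) = -((-11*d)*p - 5)/3 = -(-11*d*p - 5)/3 = -(-5 - 11*d*p)/3 = 5/3 + 11*d*p/3)
j(M, c(-1, -3))*S = (5/3 + (11/3)*(-11/6)*(-1 - 3*(-3)))*129 = (5/3 + (11/3)*(-11/6)*(-1 + 9))*129 = (5/3 + (11/3)*(-11/6)*8)*129 = (5/3 - 484/9)*129 = -469/9*129 = -20167/3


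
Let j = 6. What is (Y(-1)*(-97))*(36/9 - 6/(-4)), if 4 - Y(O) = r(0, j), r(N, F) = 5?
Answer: 1067/2 ≈ 533.50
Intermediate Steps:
Y(O) = -1 (Y(O) = 4 - 1*5 = 4 - 5 = -1)
(Y(-1)*(-97))*(36/9 - 6/(-4)) = (-1*(-97))*(36/9 - 6/(-4)) = 97*(36*(⅑) - 6*(-¼)) = 97*(4 + 3/2) = 97*(11/2) = 1067/2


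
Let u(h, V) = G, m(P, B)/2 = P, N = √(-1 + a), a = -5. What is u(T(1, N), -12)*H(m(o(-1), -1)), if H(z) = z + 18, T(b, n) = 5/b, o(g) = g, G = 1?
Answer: 16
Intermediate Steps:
N = I*√6 (N = √(-1 - 5) = √(-6) = I*√6 ≈ 2.4495*I)
m(P, B) = 2*P
H(z) = 18 + z
u(h, V) = 1
u(T(1, N), -12)*H(m(o(-1), -1)) = 1*(18 + 2*(-1)) = 1*(18 - 2) = 1*16 = 16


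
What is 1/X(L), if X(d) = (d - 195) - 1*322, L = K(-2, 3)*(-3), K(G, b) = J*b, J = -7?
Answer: -1/454 ≈ -0.0022026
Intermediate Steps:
K(G, b) = -7*b
L = 63 (L = -7*3*(-3) = -21*(-3) = 63)
X(d) = -517 + d (X(d) = (-195 + d) - 322 = -517 + d)
1/X(L) = 1/(-517 + 63) = 1/(-454) = -1/454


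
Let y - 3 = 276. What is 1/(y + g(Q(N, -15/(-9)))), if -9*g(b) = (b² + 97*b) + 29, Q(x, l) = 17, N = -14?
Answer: 9/544 ≈ 0.016544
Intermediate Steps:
g(b) = -29/9 - 97*b/9 - b²/9 (g(b) = -((b² + 97*b) + 29)/9 = -(29 + b² + 97*b)/9 = -29/9 - 97*b/9 - b²/9)
y = 279 (y = 3 + 276 = 279)
1/(y + g(Q(N, -15/(-9)))) = 1/(279 + (-29/9 - 97/9*17 - ⅑*17²)) = 1/(279 + (-29/9 - 1649/9 - ⅑*289)) = 1/(279 + (-29/9 - 1649/9 - 289/9)) = 1/(279 - 1967/9) = 1/(544/9) = 9/544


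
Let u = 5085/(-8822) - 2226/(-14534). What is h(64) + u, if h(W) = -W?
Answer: -4130140145/64109474 ≈ -64.423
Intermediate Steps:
u = -27133809/64109474 (u = 5085*(-1/8822) - 2226*(-1/14534) = -5085/8822 + 1113/7267 = -27133809/64109474 ≈ -0.42324)
h(64) + u = -1*64 - 27133809/64109474 = -64 - 27133809/64109474 = -4130140145/64109474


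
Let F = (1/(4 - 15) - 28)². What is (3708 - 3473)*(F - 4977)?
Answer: -119082960/121 ≈ -9.8416e+5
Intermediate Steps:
F = 95481/121 (F = (1/(-11) - 28)² = (-1/11 - 28)² = (-309/11)² = 95481/121 ≈ 789.10)
(3708 - 3473)*(F - 4977) = (3708 - 3473)*(95481/121 - 4977) = 235*(-506736/121) = -119082960/121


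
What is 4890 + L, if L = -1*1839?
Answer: 3051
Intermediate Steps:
L = -1839
4890 + L = 4890 - 1839 = 3051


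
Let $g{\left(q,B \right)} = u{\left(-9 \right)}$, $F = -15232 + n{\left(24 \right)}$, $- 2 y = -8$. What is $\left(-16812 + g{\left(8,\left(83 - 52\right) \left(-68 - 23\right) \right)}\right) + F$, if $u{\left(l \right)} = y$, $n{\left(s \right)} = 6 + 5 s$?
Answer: $-31914$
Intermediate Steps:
$y = 4$ ($y = \left(- \frac{1}{2}\right) \left(-8\right) = 4$)
$F = -15106$ ($F = -15232 + \left(6 + 5 \cdot 24\right) = -15232 + \left(6 + 120\right) = -15232 + 126 = -15106$)
$u{\left(l \right)} = 4$
$g{\left(q,B \right)} = 4$
$\left(-16812 + g{\left(8,\left(83 - 52\right) \left(-68 - 23\right) \right)}\right) + F = \left(-16812 + 4\right) - 15106 = -16808 - 15106 = -31914$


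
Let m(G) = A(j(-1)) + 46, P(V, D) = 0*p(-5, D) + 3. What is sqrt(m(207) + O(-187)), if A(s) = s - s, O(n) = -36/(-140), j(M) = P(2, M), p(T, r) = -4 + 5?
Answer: sqrt(56665)/35 ≈ 6.8013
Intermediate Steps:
p(T, r) = 1
P(V, D) = 3 (P(V, D) = 0*1 + 3 = 0 + 3 = 3)
j(M) = 3
O(n) = 9/35 (O(n) = -36*(-1/140) = 9/35)
A(s) = 0
m(G) = 46 (m(G) = 0 + 46 = 46)
sqrt(m(207) + O(-187)) = sqrt(46 + 9/35) = sqrt(1619/35) = sqrt(56665)/35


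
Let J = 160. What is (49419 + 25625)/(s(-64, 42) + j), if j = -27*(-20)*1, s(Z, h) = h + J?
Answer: 37522/371 ≈ 101.14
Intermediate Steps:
s(Z, h) = 160 + h (s(Z, h) = h + 160 = 160 + h)
j = 540 (j = 540*1 = 540)
(49419 + 25625)/(s(-64, 42) + j) = (49419 + 25625)/((160 + 42) + 540) = 75044/(202 + 540) = 75044/742 = 75044*(1/742) = 37522/371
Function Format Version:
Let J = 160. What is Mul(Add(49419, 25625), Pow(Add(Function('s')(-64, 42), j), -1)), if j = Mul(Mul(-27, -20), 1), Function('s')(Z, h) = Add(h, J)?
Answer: Rational(37522, 371) ≈ 101.14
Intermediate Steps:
Function('s')(Z, h) = Add(160, h) (Function('s')(Z, h) = Add(h, 160) = Add(160, h))
j = 540 (j = Mul(540, 1) = 540)
Mul(Add(49419, 25625), Pow(Add(Function('s')(-64, 42), j), -1)) = Mul(Add(49419, 25625), Pow(Add(Add(160, 42), 540), -1)) = Mul(75044, Pow(Add(202, 540), -1)) = Mul(75044, Pow(742, -1)) = Mul(75044, Rational(1, 742)) = Rational(37522, 371)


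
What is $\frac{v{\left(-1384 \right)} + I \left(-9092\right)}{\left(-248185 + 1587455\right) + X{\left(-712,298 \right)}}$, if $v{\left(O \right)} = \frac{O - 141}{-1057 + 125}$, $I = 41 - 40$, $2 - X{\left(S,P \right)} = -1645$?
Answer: $- \frac{8472219}{1249734644} \approx -0.0067792$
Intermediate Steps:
$X{\left(S,P \right)} = 1647$ ($X{\left(S,P \right)} = 2 - -1645 = 2 + 1645 = 1647$)
$I = 1$
$v{\left(O \right)} = \frac{141}{932} - \frac{O}{932}$ ($v{\left(O \right)} = \frac{-141 + O}{-932} = \left(-141 + O\right) \left(- \frac{1}{932}\right) = \frac{141}{932} - \frac{O}{932}$)
$\frac{v{\left(-1384 \right)} + I \left(-9092\right)}{\left(-248185 + 1587455\right) + X{\left(-712,298 \right)}} = \frac{\left(\frac{141}{932} - - \frac{346}{233}\right) + 1 \left(-9092\right)}{\left(-248185 + 1587455\right) + 1647} = \frac{\left(\frac{141}{932} + \frac{346}{233}\right) - 9092}{1339270 + 1647} = \frac{\frac{1525}{932} - 9092}{1340917} = \left(- \frac{8472219}{932}\right) \frac{1}{1340917} = - \frac{8472219}{1249734644}$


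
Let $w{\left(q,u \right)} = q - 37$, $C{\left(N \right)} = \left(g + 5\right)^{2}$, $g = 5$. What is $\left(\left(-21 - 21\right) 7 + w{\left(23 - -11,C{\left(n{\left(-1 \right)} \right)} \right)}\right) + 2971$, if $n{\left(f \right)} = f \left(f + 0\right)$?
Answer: $2674$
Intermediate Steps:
$n{\left(f \right)} = f^{2}$ ($n{\left(f \right)} = f f = f^{2}$)
$C{\left(N \right)} = 100$ ($C{\left(N \right)} = \left(5 + 5\right)^{2} = 10^{2} = 100$)
$w{\left(q,u \right)} = -37 + q$
$\left(\left(-21 - 21\right) 7 + w{\left(23 - -11,C{\left(n{\left(-1 \right)} \right)} \right)}\right) + 2971 = \left(\left(-21 - 21\right) 7 + \left(-37 + \left(23 - -11\right)\right)\right) + 2971 = \left(\left(-42\right) 7 + \left(-37 + \left(23 + 11\right)\right)\right) + 2971 = \left(-294 + \left(-37 + 34\right)\right) + 2971 = \left(-294 - 3\right) + 2971 = -297 + 2971 = 2674$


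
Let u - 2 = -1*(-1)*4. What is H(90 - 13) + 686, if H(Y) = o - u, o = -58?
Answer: 622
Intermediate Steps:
u = 6 (u = 2 - 1*(-1)*4 = 2 + 1*4 = 2 + 4 = 6)
H(Y) = -64 (H(Y) = -58 - 1*6 = -58 - 6 = -64)
H(90 - 13) + 686 = -64 + 686 = 622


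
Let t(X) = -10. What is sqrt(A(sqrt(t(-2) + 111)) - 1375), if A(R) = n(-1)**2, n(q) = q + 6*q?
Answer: I*sqrt(1326) ≈ 36.414*I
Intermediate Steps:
n(q) = 7*q
A(R) = 49 (A(R) = (7*(-1))**2 = (-7)**2 = 49)
sqrt(A(sqrt(t(-2) + 111)) - 1375) = sqrt(49 - 1375) = sqrt(-1326) = I*sqrt(1326)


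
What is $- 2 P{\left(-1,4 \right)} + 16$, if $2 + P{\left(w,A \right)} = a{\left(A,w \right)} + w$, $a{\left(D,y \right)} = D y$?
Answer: $30$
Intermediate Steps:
$P{\left(w,A \right)} = -2 + w + A w$ ($P{\left(w,A \right)} = -2 + \left(A w + w\right) = -2 + \left(w + A w\right) = -2 + w + A w$)
$- 2 P{\left(-1,4 \right)} + 16 = - 2 \left(-2 - 1 + 4 \left(-1\right)\right) + 16 = - 2 \left(-2 - 1 - 4\right) + 16 = \left(-2\right) \left(-7\right) + 16 = 14 + 16 = 30$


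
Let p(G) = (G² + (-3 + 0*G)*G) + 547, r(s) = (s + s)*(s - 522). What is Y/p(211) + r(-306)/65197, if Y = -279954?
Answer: 4264653222/2897028695 ≈ 1.4721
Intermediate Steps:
r(s) = 2*s*(-522 + s) (r(s) = (2*s)*(-522 + s) = 2*s*(-522 + s))
p(G) = 547 + G² - 3*G (p(G) = (G² + (-3 + 0)*G) + 547 = (G² - 3*G) + 547 = 547 + G² - 3*G)
Y/p(211) + r(-306)/65197 = -279954/(547 + 211² - 3*211) + (2*(-306)*(-522 - 306))/65197 = -279954/(547 + 44521 - 633) + (2*(-306)*(-828))*(1/65197) = -279954/44435 + 506736*(1/65197) = -279954*1/44435 + 506736/65197 = -279954/44435 + 506736/65197 = 4264653222/2897028695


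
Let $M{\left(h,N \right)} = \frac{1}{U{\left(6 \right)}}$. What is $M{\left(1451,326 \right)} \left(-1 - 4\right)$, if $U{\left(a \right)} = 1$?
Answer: $-5$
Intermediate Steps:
$M{\left(h,N \right)} = 1$ ($M{\left(h,N \right)} = 1^{-1} = 1$)
$M{\left(1451,326 \right)} \left(-1 - 4\right) = 1 \left(-1 - 4\right) = 1 \left(-5\right) = -5$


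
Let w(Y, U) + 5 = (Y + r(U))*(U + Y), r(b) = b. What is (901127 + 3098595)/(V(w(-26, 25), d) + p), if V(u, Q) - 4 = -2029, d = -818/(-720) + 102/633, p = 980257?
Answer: 1999861/489116 ≈ 4.0887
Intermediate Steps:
w(Y, U) = -5 + (U + Y)² (w(Y, U) = -5 + (Y + U)*(U + Y) = -5 + (U + Y)*(U + Y) = -5 + (U + Y)²)
d = 98539/75960 (d = -818*(-1/720) + 102*(1/633) = 409/360 + 34/211 = 98539/75960 ≈ 1.2972)
V(u, Q) = -2025 (V(u, Q) = 4 - 2029 = -2025)
(901127 + 3098595)/(V(w(-26, 25), d) + p) = (901127 + 3098595)/(-2025 + 980257) = 3999722/978232 = 3999722*(1/978232) = 1999861/489116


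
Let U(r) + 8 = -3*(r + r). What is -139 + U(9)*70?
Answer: -4479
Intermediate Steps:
U(r) = -8 - 6*r (U(r) = -8 - 3*(r + r) = -8 - 6*r)
-139 + U(9)*70 = -139 + (-8 - 6*9)*70 = -139 + (-8 - 54)*70 = -139 - 62*70 = -139 - 4340 = -4479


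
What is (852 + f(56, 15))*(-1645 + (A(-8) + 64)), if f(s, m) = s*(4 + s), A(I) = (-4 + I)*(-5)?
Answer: -6406452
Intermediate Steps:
A(I) = 20 - 5*I
(852 + f(56, 15))*(-1645 + (A(-8) + 64)) = (852 + 56*(4 + 56))*(-1645 + ((20 - 5*(-8)) + 64)) = (852 + 56*60)*(-1645 + ((20 + 40) + 64)) = (852 + 3360)*(-1645 + (60 + 64)) = 4212*(-1645 + 124) = 4212*(-1521) = -6406452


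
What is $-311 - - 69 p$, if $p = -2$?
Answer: $-449$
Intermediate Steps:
$-311 - - 69 p = -311 - \left(-69\right) \left(-2\right) = -311 - 138 = -449$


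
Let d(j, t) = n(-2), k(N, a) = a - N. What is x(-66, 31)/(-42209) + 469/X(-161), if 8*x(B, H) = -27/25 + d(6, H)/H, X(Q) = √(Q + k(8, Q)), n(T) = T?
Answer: 887/261695800 - 469*I*√330/330 ≈ 3.3894e-6 - 25.818*I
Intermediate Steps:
d(j, t) = -2
X(Q) = √(-8 + 2*Q) (X(Q) = √(Q + (Q - 1*8)) = √(Q + (Q - 8)) = √(Q + (-8 + Q)) = √(-8 + 2*Q))
x(B, H) = -27/200 - 1/(4*H) (x(B, H) = (-27/25 - 2/H)/8 = -27/200 - 1/(4*H))
x(-66, 31)/(-42209) + 469/X(-161) = ((1/200)*(-50 - 27*31)/31)/(-42209) + 469/(√(-8 + 2*(-161))) = ((1/200)*(1/31)*(-50 - 837))*(-1/42209) + 469/(√(-8 - 322)) = ((1/200)*(1/31)*(-887))*(-1/42209) + 469/(√(-330)) = -887/6200*(-1/42209) + 469/((I*√330)) = 887/261695800 + 469*(-I*√330/330) = 887/261695800 - 469*I*√330/330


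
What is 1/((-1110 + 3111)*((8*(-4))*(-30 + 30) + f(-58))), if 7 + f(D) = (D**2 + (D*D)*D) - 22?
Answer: -1/383745777 ≈ -2.6059e-9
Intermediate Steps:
f(D) = -29 + D**2 + D**3 (f(D) = -7 + ((D**2 + (D*D)*D) - 22) = -7 + ((D**2 + D**2*D) - 22) = -7 + ((D**2 + D**3) - 22) = -7 + (-22 + D**2 + D**3) = -29 + D**2 + D**3)
1/((-1110 + 3111)*((8*(-4))*(-30 + 30) + f(-58))) = 1/((-1110 + 3111)*((8*(-4))*(-30 + 30) + (-29 + (-58)**2 + (-58)**3))) = 1/(2001*(-32*0 + (-29 + 3364 - 195112))) = 1/(2001*(0 - 191777)) = 1/(2001*(-191777)) = 1/(-383745777) = -1/383745777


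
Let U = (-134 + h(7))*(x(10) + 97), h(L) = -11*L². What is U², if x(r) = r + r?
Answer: 6200145081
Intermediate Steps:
x(r) = 2*r
U = -78741 (U = (-134 - 11*7²)*(2*10 + 97) = (-134 - 11*49)*(20 + 97) = (-134 - 539)*117 = -673*117 = -78741)
U² = (-78741)² = 6200145081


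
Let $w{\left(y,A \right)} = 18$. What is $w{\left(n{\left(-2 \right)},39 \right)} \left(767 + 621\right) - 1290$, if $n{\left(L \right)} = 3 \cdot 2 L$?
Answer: $23694$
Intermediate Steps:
$n{\left(L \right)} = 6 L$
$w{\left(n{\left(-2 \right)},39 \right)} \left(767 + 621\right) - 1290 = 18 \left(767 + 621\right) - 1290 = 18 \cdot 1388 - 1290 = 24984 - 1290 = 23694$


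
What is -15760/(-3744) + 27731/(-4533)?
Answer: -674683/353574 ≈ -1.9082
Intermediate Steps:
-15760/(-3744) + 27731/(-4533) = -15760*(-1/3744) + 27731*(-1/4533) = 985/234 - 27731/4533 = -674683/353574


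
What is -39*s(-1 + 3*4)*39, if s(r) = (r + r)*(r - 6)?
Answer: -167310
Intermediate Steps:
s(r) = 2*r*(-6 + r) (s(r) = (2*r)*(-6 + r) = 2*r*(-6 + r))
-39*s(-1 + 3*4)*39 = -78*(-1 + 3*4)*(-6 + (-1 + 3*4))*39 = -78*(-1 + 12)*(-6 + (-1 + 12))*39 = -78*11*(-6 + 11)*39 = -78*11*5*39 = -39*110*39 = -4290*39 = -167310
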